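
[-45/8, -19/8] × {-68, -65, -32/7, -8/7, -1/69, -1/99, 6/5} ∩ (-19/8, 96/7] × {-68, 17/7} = ∅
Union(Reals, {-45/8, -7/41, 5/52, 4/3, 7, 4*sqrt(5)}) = Reals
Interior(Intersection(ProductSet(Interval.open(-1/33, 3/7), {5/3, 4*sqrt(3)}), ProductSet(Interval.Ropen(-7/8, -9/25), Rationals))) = EmptySet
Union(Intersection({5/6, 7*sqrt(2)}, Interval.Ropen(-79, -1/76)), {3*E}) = {3*E}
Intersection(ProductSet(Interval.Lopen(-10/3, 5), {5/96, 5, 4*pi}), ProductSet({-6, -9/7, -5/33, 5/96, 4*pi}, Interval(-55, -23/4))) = EmptySet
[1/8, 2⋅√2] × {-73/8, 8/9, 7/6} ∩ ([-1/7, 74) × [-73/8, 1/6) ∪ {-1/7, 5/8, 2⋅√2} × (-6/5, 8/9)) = [1/8, 2⋅√2] × {-73/8}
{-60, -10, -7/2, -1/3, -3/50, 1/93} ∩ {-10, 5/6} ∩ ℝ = {-10}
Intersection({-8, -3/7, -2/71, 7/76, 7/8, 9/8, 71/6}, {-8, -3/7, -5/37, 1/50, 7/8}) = {-8, -3/7, 7/8}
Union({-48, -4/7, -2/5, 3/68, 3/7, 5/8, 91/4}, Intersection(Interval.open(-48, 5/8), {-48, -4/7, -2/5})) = {-48, -4/7, -2/5, 3/68, 3/7, 5/8, 91/4}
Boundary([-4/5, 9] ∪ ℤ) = {-4/5} ∪ (ℤ \ (-4/5, 9))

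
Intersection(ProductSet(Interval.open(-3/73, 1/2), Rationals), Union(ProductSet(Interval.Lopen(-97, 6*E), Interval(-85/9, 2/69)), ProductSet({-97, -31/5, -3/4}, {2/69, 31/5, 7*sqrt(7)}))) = ProductSet(Interval.open(-3/73, 1/2), Intersection(Interval(-85/9, 2/69), Rationals))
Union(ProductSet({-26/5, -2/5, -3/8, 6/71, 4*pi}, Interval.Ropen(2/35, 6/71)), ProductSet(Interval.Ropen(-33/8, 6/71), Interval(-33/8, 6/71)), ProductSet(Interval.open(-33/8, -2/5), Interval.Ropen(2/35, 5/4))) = Union(ProductSet({-26/5, -2/5, -3/8, 6/71, 4*pi}, Interval.Ropen(2/35, 6/71)), ProductSet(Interval.open(-33/8, -2/5), Interval.Ropen(2/35, 5/4)), ProductSet(Interval.Ropen(-33/8, 6/71), Interval(-33/8, 6/71)))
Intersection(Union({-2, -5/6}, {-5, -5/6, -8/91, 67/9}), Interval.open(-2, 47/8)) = {-5/6, -8/91}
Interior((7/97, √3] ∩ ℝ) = (7/97, √3)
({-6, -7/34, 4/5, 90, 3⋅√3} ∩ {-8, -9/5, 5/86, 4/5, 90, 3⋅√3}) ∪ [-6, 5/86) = [-6, 5/86) ∪ {4/5, 90, 3⋅√3}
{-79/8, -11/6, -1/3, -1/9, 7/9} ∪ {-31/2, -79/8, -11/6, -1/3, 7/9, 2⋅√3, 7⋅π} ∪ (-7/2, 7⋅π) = {-31/2, -79/8} ∪ (-7/2, 7⋅π]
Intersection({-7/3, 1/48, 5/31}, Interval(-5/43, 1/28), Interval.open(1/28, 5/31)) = EmptySet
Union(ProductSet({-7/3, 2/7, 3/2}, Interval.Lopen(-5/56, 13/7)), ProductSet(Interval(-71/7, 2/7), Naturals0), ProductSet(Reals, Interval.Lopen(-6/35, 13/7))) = Union(ProductSet(Interval(-71/7, 2/7), Naturals0), ProductSet(Reals, Interval.Lopen(-6/35, 13/7)))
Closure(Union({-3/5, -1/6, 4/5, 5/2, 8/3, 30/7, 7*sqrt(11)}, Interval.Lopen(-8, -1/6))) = Union({4/5, 5/2, 8/3, 30/7, 7*sqrt(11)}, Interval(-8, -1/6))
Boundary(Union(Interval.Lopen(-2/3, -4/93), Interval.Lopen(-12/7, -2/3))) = {-12/7, -4/93}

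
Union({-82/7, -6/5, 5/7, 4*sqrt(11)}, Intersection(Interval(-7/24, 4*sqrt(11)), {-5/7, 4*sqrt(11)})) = {-82/7, -6/5, 5/7, 4*sqrt(11)}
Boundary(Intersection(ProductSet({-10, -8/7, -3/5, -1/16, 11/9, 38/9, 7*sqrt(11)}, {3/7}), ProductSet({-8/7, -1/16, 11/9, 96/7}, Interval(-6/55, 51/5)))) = ProductSet({-8/7, -1/16, 11/9}, {3/7})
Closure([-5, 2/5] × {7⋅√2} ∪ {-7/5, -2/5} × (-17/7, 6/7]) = ({-7/5, -2/5} × [-17/7, 6/7]) ∪ ([-5, 2/5] × {7⋅√2})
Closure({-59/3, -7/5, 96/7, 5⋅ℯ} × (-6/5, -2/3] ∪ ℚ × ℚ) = ℝ × ℝ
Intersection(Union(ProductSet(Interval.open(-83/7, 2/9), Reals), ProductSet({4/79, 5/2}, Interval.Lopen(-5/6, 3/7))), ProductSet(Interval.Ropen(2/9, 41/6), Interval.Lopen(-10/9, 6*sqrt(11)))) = ProductSet({5/2}, Interval.Lopen(-5/6, 3/7))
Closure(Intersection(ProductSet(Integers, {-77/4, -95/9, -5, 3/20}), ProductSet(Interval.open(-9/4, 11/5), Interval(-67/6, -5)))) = ProductSet(Range(-2, 3, 1), {-95/9, -5})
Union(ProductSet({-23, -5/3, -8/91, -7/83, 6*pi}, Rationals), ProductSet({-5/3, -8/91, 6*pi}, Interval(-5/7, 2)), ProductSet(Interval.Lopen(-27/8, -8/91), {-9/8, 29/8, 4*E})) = Union(ProductSet({-5/3, -8/91, 6*pi}, Interval(-5/7, 2)), ProductSet({-23, -5/3, -8/91, -7/83, 6*pi}, Rationals), ProductSet(Interval.Lopen(-27/8, -8/91), {-9/8, 29/8, 4*E}))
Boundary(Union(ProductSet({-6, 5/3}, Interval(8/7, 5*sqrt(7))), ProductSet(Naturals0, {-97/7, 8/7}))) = Union(ProductSet({-6, 5/3}, Interval(8/7, 5*sqrt(7))), ProductSet(Naturals0, {-97/7, 8/7}))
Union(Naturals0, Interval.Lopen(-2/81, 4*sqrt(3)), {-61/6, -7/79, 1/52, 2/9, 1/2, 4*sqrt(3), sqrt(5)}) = Union({-61/6, -7/79}, Interval.Lopen(-2/81, 4*sqrt(3)), Naturals0)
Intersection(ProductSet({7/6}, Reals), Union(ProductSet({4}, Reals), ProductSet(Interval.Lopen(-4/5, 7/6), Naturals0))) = ProductSet({7/6}, Naturals0)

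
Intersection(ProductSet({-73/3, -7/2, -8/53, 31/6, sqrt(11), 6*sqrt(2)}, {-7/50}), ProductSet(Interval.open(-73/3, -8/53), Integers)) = EmptySet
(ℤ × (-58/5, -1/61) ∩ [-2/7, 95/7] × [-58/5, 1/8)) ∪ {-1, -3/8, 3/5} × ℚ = ({-1, -3/8, 3/5} × ℚ) ∪ ({0, 1, …, 13} × (-58/5, -1/61))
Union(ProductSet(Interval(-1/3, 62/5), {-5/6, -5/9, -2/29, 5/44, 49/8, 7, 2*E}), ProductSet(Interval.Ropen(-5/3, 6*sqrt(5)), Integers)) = Union(ProductSet(Interval.Ropen(-5/3, 6*sqrt(5)), Integers), ProductSet(Interval(-1/3, 62/5), {-5/6, -5/9, -2/29, 5/44, 49/8, 7, 2*E}))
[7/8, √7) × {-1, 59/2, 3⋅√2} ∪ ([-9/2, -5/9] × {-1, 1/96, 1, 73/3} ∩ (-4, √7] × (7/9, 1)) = [7/8, √7) × {-1, 59/2, 3⋅√2}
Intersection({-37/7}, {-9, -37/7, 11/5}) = {-37/7}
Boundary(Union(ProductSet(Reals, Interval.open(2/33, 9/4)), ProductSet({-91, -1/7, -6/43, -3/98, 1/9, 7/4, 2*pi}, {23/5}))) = Union(ProductSet({-91, -1/7, -6/43, -3/98, 1/9, 7/4, 2*pi}, {23/5}), ProductSet(Reals, {2/33, 9/4}))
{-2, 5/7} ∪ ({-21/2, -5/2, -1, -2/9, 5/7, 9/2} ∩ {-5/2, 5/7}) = {-5/2, -2, 5/7}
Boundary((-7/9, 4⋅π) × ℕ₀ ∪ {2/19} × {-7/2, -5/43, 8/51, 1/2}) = ({2/19} × {-7/2, -5/43, 8/51, 1/2}) ∪ ([-7/9, 4⋅π] × ℕ₀)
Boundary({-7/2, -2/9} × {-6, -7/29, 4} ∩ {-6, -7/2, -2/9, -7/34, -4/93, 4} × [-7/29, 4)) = {-7/2, -2/9} × {-7/29}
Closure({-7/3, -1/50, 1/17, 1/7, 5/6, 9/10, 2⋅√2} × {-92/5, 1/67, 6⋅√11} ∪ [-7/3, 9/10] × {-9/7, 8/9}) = ([-7/3, 9/10] × {-9/7, 8/9}) ∪ ({-7/3, -1/50, 1/17, 1/7, 5/6, 9/10, 2⋅√2} × {-92/5, 1/67, 6⋅√11})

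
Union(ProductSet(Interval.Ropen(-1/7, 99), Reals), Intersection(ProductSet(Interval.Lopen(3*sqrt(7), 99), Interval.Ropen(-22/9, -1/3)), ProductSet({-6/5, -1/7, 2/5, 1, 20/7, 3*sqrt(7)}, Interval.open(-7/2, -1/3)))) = ProductSet(Interval.Ropen(-1/7, 99), Reals)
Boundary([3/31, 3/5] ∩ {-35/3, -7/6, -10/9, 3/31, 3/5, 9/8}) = {3/31, 3/5}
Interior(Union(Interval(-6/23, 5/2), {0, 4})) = Interval.open(-6/23, 5/2)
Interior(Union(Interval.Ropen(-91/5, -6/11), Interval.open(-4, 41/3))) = Interval.open(-91/5, 41/3)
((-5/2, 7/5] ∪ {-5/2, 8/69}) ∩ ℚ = ℚ ∩ [-5/2, 7/5]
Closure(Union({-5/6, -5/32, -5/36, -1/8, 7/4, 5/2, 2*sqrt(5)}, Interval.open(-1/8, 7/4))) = Union({-5/6, -5/32, -5/36, 5/2, 2*sqrt(5)}, Interval(-1/8, 7/4))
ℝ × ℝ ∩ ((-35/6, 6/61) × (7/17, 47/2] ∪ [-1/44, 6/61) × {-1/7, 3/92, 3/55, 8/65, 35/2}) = ((-35/6, 6/61) × (7/17, 47/2]) ∪ ([-1/44, 6/61) × {-1/7, 3/92, 3/55, 8/65, 35/2})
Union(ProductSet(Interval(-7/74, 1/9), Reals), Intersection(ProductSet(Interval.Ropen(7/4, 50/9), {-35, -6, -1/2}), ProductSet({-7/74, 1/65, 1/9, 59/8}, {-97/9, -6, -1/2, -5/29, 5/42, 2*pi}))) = ProductSet(Interval(-7/74, 1/9), Reals)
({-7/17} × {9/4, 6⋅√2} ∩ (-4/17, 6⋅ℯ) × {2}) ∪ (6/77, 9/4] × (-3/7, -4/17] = (6/77, 9/4] × (-3/7, -4/17]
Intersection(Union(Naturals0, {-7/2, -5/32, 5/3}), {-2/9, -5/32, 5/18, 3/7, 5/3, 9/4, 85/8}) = {-5/32, 5/3}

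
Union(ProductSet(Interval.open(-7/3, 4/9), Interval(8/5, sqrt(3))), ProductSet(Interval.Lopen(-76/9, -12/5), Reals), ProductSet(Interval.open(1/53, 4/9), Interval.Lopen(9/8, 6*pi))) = Union(ProductSet(Interval.Lopen(-76/9, -12/5), Reals), ProductSet(Interval.open(-7/3, 4/9), Interval(8/5, sqrt(3))), ProductSet(Interval.open(1/53, 4/9), Interval.Lopen(9/8, 6*pi)))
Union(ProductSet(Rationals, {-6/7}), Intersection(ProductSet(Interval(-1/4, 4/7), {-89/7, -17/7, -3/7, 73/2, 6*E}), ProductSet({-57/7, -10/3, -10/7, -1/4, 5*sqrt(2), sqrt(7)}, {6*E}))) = Union(ProductSet({-1/4}, {6*E}), ProductSet(Rationals, {-6/7}))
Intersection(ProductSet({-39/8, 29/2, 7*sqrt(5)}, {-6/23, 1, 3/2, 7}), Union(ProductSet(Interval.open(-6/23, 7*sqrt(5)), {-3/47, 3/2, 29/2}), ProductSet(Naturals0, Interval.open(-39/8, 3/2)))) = ProductSet({29/2}, {3/2})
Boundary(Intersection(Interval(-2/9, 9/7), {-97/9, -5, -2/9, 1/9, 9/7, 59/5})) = {-2/9, 1/9, 9/7}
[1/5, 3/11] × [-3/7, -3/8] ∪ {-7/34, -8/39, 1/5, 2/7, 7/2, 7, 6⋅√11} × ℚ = ([1/5, 3/11] × [-3/7, -3/8]) ∪ ({-7/34, -8/39, 1/5, 2/7, 7/2, 7, 6⋅√11} × ℚ)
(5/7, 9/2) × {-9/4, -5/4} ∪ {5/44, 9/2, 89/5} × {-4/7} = ({5/44, 9/2, 89/5} × {-4/7}) ∪ ((5/7, 9/2) × {-9/4, -5/4})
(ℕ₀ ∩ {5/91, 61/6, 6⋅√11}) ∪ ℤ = ℤ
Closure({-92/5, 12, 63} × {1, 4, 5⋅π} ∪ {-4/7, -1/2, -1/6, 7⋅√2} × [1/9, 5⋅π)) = ({-92/5, 12, 63} × {1, 4, 5⋅π}) ∪ ({-4/7, -1/2, -1/6, 7⋅√2} × [1/9, 5⋅π])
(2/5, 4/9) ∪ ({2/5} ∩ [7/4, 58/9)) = (2/5, 4/9)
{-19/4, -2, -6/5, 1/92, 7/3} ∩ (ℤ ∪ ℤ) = {-2}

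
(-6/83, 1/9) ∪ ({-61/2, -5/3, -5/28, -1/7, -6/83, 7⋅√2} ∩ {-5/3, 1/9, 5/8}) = {-5/3} ∪ (-6/83, 1/9)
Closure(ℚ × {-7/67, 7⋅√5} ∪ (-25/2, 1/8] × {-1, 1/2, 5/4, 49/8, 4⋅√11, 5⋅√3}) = (ℝ × {-7/67, 7⋅√5}) ∪ ([-25/2, 1/8] × {-1, 1/2, 5/4, 49/8, 4⋅√11, 5⋅√3})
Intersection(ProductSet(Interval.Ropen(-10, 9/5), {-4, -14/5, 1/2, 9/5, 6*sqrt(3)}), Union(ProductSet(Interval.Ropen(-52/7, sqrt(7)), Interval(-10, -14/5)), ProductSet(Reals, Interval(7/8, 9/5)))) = Union(ProductSet(Interval.Ropen(-10, 9/5), {9/5}), ProductSet(Interval.Ropen(-52/7, 9/5), {-4, -14/5}))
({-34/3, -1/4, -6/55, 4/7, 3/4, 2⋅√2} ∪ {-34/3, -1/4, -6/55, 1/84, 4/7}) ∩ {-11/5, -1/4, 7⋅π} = {-1/4}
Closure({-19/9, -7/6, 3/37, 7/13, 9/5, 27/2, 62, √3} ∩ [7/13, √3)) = {7/13}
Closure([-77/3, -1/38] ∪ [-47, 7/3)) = [-47, 7/3]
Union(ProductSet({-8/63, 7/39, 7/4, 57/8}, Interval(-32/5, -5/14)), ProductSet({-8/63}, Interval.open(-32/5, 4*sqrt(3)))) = Union(ProductSet({-8/63}, Interval.open(-32/5, 4*sqrt(3))), ProductSet({-8/63, 7/39, 7/4, 57/8}, Interval(-32/5, -5/14)))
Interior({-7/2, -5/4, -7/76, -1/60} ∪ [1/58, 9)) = (1/58, 9)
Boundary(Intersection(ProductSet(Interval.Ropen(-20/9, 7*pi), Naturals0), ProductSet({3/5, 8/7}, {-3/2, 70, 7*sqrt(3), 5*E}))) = ProductSet({3/5, 8/7}, {70})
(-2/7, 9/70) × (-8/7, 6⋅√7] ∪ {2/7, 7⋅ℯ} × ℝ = ({2/7, 7⋅ℯ} × ℝ) ∪ ((-2/7, 9/70) × (-8/7, 6⋅√7])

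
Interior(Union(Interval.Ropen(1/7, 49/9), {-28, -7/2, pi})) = Interval.open(1/7, 49/9)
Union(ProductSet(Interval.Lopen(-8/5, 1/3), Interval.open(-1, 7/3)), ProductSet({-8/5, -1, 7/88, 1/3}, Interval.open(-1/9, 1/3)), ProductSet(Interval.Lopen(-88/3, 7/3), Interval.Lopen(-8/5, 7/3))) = ProductSet(Interval.Lopen(-88/3, 7/3), Interval.Lopen(-8/5, 7/3))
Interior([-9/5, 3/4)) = (-9/5, 3/4)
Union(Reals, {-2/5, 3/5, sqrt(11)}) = Reals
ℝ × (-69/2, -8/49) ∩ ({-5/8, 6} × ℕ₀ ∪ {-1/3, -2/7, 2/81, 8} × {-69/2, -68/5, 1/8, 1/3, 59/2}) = {-1/3, -2/7, 2/81, 8} × {-68/5}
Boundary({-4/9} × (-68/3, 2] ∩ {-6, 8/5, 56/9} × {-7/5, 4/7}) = ∅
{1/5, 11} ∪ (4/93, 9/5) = (4/93, 9/5) ∪ {11}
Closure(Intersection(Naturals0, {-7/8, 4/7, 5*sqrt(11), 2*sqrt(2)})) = EmptySet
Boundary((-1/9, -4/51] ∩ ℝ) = {-1/9, -4/51}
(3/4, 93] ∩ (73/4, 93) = (73/4, 93)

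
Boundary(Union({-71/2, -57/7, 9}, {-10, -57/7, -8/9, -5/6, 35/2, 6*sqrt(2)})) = {-71/2, -10, -57/7, -8/9, -5/6, 9, 35/2, 6*sqrt(2)}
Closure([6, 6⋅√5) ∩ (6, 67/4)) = [6, 6⋅√5]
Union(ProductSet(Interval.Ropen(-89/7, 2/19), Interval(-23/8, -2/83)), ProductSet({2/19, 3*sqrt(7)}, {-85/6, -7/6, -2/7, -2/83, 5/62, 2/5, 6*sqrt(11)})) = Union(ProductSet({2/19, 3*sqrt(7)}, {-85/6, -7/6, -2/7, -2/83, 5/62, 2/5, 6*sqrt(11)}), ProductSet(Interval.Ropen(-89/7, 2/19), Interval(-23/8, -2/83)))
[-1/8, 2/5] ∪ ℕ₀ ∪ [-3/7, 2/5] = [-3/7, 2/5] ∪ ℕ₀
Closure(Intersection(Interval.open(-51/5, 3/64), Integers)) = Range(-10, 1, 1)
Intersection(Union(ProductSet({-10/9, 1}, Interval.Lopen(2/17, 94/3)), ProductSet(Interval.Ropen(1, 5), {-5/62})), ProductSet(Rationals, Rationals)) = Union(ProductSet({-10/9, 1}, Intersection(Interval.Lopen(2/17, 94/3), Rationals)), ProductSet(Intersection(Interval.Ropen(1, 5), Rationals), {-5/62}))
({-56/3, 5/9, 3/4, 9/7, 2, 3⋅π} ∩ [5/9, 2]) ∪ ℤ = ℤ ∪ {5/9, 3/4, 9/7}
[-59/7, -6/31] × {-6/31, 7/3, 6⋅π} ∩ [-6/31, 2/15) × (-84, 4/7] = {-6/31} × {-6/31}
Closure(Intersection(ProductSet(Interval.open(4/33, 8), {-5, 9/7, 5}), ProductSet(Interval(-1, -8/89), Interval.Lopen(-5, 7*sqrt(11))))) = EmptySet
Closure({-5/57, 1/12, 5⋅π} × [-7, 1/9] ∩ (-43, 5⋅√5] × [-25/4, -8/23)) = {-5/57, 1/12} × [-25/4, -8/23]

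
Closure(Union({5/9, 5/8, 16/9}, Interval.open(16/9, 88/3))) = Union({5/9, 5/8}, Interval(16/9, 88/3))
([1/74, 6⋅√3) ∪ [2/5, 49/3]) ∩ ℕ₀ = {1, 2, …, 16}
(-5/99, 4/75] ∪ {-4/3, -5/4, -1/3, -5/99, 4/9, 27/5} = {-4/3, -5/4, -1/3, 4/9, 27/5} ∪ [-5/99, 4/75]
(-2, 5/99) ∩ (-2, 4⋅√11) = (-2, 5/99)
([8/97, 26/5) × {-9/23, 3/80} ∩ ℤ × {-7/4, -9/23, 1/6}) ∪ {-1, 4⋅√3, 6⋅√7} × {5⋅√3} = ({1, 2, …, 5} × {-9/23}) ∪ ({-1, 4⋅√3, 6⋅√7} × {5⋅√3})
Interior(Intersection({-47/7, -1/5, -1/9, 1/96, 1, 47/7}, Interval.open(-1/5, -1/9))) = EmptySet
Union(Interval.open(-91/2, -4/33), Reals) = Interval(-oo, oo)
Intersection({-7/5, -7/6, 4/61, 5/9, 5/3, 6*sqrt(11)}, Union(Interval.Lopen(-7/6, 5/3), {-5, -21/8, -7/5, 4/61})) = {-7/5, 4/61, 5/9, 5/3}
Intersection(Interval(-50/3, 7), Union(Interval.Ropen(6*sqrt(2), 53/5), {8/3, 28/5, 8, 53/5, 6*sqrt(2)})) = {8/3, 28/5}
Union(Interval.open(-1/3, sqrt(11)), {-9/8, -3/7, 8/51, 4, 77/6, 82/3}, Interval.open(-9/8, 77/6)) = Union({82/3}, Interval(-9/8, 77/6))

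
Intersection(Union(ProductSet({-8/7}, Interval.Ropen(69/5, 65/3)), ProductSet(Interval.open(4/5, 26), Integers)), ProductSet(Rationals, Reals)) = Union(ProductSet({-8/7}, Interval.Ropen(69/5, 65/3)), ProductSet(Intersection(Interval.open(4/5, 26), Rationals), Integers))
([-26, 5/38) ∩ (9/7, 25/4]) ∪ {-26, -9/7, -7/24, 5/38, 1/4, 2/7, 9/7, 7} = {-26, -9/7, -7/24, 5/38, 1/4, 2/7, 9/7, 7}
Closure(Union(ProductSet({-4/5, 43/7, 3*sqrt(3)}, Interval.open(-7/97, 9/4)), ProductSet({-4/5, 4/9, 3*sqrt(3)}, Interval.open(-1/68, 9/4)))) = Union(ProductSet({-4/5, 4/9, 3*sqrt(3)}, Interval(-1/68, 9/4)), ProductSet({-4/5, 43/7, 3*sqrt(3)}, Interval(-7/97, 9/4)))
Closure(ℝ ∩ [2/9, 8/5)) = [2/9, 8/5]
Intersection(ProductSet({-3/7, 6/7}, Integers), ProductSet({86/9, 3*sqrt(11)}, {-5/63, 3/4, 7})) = EmptySet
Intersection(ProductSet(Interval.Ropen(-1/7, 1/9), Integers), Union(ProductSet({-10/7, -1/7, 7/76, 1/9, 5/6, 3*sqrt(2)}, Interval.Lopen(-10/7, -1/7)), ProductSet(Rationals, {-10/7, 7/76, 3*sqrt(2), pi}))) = ProductSet({-1/7, 7/76}, Range(-1, 0, 1))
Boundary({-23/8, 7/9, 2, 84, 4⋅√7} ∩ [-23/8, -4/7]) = {-23/8}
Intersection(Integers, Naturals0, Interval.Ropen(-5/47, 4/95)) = Range(0, 1, 1)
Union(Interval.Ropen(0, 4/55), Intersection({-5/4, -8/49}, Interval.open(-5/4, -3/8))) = Interval.Ropen(0, 4/55)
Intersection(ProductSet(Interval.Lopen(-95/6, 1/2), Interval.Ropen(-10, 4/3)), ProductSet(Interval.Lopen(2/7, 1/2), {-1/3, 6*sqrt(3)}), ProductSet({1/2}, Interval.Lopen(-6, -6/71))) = ProductSet({1/2}, {-1/3})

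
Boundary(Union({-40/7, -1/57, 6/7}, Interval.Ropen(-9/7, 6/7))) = {-40/7, -9/7, 6/7}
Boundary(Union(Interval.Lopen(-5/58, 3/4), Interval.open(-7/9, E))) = {-7/9, E}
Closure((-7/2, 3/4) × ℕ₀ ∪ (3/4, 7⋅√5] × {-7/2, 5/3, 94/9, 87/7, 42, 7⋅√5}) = ([-7/2, 3/4] × ℕ₀) ∪ ([3/4, 7⋅√5] × {-7/2, 5/3, 94/9, 87/7, 42, 7⋅√5})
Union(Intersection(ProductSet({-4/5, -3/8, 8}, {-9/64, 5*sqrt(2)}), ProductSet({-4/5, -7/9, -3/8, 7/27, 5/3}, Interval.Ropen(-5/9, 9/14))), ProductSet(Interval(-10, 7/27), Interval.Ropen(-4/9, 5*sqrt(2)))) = ProductSet(Interval(-10, 7/27), Interval.Ropen(-4/9, 5*sqrt(2)))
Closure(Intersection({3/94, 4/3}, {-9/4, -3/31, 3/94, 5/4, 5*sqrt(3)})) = {3/94}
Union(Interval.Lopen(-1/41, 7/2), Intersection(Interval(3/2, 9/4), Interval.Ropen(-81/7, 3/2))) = Interval.Lopen(-1/41, 7/2)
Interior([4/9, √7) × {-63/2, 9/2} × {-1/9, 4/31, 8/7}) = ∅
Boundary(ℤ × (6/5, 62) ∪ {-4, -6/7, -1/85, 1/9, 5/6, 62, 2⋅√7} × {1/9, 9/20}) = (ℤ × [6/5, 62]) ∪ ({-4, -6/7, -1/85, 1/9, 5/6, 62, 2⋅√7} × {1/9, 9/20})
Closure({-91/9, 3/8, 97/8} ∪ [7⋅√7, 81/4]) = {-91/9, 3/8, 97/8} ∪ [7⋅√7, 81/4]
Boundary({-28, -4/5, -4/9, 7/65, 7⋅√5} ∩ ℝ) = {-28, -4/5, -4/9, 7/65, 7⋅√5}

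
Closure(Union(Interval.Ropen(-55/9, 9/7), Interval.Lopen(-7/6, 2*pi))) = Interval(-55/9, 2*pi)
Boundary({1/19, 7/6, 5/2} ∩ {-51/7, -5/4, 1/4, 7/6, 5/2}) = {7/6, 5/2}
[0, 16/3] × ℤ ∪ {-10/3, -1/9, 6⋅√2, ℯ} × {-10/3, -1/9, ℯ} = ([0, 16/3] × ℤ) ∪ ({-10/3, -1/9, 6⋅√2, ℯ} × {-10/3, -1/9, ℯ})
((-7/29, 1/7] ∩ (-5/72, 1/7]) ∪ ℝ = (-∞, ∞)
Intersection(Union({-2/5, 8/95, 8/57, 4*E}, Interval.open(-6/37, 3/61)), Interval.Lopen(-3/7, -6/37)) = {-2/5}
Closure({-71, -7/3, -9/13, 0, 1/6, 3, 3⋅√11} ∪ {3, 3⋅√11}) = {-71, -7/3, -9/13, 0, 1/6, 3, 3⋅√11}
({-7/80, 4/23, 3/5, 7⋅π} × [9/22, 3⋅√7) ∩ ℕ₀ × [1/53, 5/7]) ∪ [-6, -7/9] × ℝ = [-6, -7/9] × ℝ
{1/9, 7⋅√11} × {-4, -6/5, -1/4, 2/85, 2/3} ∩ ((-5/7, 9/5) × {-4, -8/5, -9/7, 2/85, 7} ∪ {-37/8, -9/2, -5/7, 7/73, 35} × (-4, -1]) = {1/9} × {-4, 2/85}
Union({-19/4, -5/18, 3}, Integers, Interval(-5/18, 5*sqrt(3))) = Union({-19/4}, Integers, Interval(-5/18, 5*sqrt(3)))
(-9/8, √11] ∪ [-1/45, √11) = (-9/8, √11]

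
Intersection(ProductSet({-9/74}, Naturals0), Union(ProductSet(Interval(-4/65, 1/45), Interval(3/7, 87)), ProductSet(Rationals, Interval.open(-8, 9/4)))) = ProductSet({-9/74}, Range(0, 3, 1))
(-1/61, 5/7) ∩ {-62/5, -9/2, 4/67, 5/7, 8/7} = {4/67}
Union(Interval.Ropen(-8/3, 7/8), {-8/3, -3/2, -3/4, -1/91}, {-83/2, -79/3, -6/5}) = Union({-83/2, -79/3}, Interval.Ropen(-8/3, 7/8))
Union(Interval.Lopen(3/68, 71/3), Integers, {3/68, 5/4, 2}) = Union(Integers, Interval(3/68, 71/3))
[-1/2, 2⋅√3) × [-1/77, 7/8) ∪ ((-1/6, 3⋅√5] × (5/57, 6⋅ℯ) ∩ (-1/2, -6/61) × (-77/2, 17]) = ((-1/6, -6/61) × (5/57, 6⋅ℯ)) ∪ ([-1/2, 2⋅√3) × [-1/77, 7/8))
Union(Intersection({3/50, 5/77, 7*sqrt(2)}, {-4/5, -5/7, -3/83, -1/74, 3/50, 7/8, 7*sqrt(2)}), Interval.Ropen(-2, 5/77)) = Union({7*sqrt(2)}, Interval.Ropen(-2, 5/77))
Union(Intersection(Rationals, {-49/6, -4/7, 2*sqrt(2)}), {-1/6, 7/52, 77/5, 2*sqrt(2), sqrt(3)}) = {-49/6, -4/7, -1/6, 7/52, 77/5, 2*sqrt(2), sqrt(3)}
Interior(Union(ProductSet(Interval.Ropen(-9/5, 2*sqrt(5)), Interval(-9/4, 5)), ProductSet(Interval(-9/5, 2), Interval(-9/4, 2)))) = ProductSet(Interval.open(-9/5, 2*sqrt(5)), Interval.open(-9/4, 5))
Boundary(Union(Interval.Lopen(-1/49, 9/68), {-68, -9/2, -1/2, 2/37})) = {-68, -9/2, -1/2, -1/49, 9/68}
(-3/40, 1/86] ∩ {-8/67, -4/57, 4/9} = {-4/57}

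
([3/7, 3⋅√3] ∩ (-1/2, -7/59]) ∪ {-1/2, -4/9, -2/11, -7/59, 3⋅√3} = {-1/2, -4/9, -2/11, -7/59, 3⋅√3}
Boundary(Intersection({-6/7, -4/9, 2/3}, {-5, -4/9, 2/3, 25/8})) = {-4/9, 2/3}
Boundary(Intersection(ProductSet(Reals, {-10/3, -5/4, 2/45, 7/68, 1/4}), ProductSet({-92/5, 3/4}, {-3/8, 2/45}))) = ProductSet({-92/5, 3/4}, {2/45})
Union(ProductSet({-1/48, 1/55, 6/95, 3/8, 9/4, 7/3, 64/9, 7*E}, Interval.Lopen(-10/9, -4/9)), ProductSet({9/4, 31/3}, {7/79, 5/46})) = Union(ProductSet({9/4, 31/3}, {7/79, 5/46}), ProductSet({-1/48, 1/55, 6/95, 3/8, 9/4, 7/3, 64/9, 7*E}, Interval.Lopen(-10/9, -4/9)))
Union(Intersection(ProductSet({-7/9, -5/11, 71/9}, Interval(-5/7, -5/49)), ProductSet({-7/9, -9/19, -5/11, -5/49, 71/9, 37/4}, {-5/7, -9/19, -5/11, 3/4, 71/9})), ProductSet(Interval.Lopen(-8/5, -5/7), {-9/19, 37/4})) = Union(ProductSet({-7/9, -5/11, 71/9}, {-5/7, -9/19, -5/11}), ProductSet(Interval.Lopen(-8/5, -5/7), {-9/19, 37/4}))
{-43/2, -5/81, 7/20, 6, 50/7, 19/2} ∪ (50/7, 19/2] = {-43/2, -5/81, 7/20, 6} ∪ [50/7, 19/2]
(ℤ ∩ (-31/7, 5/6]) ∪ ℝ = ℝ ∪ {-4, -3, …, 0}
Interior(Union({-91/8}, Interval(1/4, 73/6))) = Interval.open(1/4, 73/6)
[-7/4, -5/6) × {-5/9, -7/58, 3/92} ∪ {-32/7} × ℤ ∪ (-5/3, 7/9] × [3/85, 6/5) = ({-32/7} × ℤ) ∪ ([-7/4, -5/6) × {-5/9, -7/58, 3/92}) ∪ ((-5/3, 7/9] × [3/85, 6/5))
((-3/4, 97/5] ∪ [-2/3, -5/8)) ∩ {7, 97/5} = {7, 97/5}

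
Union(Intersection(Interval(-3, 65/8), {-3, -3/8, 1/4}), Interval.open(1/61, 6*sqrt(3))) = Union({-3, -3/8}, Interval.open(1/61, 6*sqrt(3)))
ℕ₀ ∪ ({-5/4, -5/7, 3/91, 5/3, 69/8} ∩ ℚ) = {-5/4, -5/7, 3/91, 5/3, 69/8} ∪ ℕ₀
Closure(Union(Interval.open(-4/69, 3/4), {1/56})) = Interval(-4/69, 3/4)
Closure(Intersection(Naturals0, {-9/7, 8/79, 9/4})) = EmptySet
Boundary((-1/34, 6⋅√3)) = {-1/34, 6⋅√3}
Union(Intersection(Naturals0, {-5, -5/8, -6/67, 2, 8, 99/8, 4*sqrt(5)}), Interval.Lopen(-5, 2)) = Union({8}, Interval.Lopen(-5, 2))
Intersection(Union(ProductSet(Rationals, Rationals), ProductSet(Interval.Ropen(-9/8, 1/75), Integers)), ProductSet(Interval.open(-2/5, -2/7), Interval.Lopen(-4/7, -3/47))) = ProductSet(Intersection(Interval.open(-2/5, -2/7), Rationals), Intersection(Interval.Lopen(-4/7, -3/47), Rationals))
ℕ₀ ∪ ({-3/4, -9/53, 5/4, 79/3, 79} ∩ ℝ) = {-3/4, -9/53, 5/4, 79/3} ∪ ℕ₀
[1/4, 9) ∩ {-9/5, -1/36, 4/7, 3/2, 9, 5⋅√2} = {4/7, 3/2, 5⋅√2}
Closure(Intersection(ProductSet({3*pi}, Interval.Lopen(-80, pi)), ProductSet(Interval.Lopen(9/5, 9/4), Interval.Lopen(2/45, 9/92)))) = EmptySet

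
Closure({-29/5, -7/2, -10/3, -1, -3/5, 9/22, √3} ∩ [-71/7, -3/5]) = {-29/5, -7/2, -10/3, -1, -3/5}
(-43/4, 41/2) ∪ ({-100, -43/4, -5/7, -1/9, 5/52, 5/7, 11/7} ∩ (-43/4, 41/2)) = (-43/4, 41/2)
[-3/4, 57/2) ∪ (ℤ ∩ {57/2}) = [-3/4, 57/2)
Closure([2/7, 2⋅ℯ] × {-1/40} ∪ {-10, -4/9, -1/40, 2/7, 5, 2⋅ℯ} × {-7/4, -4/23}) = ([2/7, 2⋅ℯ] × {-1/40}) ∪ ({-10, -4/9, -1/40, 2/7, 5, 2⋅ℯ} × {-7/4, -4/23})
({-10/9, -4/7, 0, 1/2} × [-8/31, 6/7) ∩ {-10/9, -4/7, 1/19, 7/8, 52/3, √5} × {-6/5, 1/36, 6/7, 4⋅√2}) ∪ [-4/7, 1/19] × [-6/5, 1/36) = ({-10/9, -4/7} × {1/36}) ∪ ([-4/7, 1/19] × [-6/5, 1/36))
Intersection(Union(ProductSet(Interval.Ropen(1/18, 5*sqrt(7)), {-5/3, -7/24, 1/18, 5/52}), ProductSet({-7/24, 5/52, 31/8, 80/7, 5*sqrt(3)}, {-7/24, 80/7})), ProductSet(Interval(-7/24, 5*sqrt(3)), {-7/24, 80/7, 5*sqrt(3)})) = Union(ProductSet({-7/24, 5/52, 31/8, 5*sqrt(3)}, {-7/24, 80/7}), ProductSet(Interval(1/18, 5*sqrt(3)), {-7/24}))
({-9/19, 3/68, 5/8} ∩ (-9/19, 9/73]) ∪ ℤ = ℤ ∪ {3/68}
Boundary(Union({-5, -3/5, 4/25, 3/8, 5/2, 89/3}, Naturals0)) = Union({-5, -3/5, 4/25, 3/8, 5/2, 89/3}, Naturals0)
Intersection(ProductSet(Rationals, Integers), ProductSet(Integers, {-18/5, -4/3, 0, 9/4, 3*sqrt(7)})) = ProductSet(Integers, {0})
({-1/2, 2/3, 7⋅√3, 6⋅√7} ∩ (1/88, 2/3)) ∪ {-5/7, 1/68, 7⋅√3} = {-5/7, 1/68, 7⋅√3}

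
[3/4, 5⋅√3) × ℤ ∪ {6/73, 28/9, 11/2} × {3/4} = ({6/73, 28/9, 11/2} × {3/4}) ∪ ([3/4, 5⋅√3) × ℤ)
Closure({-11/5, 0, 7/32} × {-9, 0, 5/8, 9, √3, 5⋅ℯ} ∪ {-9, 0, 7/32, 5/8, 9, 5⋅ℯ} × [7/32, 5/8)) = ({-9, 0, 7/32, 5/8, 9, 5⋅ℯ} × [7/32, 5/8]) ∪ ({-11/5, 0, 7/32} × {-9, 0, 5/8, 9, √3, 5⋅ℯ})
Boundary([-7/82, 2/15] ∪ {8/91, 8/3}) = {-7/82, 2/15, 8/3}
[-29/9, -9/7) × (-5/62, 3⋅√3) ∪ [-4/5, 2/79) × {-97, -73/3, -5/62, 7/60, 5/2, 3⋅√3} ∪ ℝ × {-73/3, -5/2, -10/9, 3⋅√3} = (ℝ × {-73/3, -5/2, -10/9, 3⋅√3}) ∪ ([-29/9, -9/7) × (-5/62, 3⋅√3)) ∪ ([-4/5, 2/79) × {-97, -73/3, -5/62, 7/60, 5/2, 3⋅√3})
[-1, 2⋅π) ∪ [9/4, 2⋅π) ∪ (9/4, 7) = [-1, 7)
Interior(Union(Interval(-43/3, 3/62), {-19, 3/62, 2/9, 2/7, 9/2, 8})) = Interval.open(-43/3, 3/62)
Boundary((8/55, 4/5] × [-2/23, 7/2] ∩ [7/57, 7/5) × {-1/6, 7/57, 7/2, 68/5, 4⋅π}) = [8/55, 4/5] × {7/57, 7/2}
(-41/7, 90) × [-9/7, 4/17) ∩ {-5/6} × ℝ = {-5/6} × [-9/7, 4/17)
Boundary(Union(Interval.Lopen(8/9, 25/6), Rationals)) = Union(Interval(-oo, 8/9), Interval(25/6, oo))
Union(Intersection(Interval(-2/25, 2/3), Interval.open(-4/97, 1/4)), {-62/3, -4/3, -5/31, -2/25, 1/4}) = Union({-62/3, -4/3, -5/31, -2/25}, Interval.Lopen(-4/97, 1/4))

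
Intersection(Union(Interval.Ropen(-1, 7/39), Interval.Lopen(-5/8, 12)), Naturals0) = Range(0, 13, 1)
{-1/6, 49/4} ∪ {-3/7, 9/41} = {-3/7, -1/6, 9/41, 49/4}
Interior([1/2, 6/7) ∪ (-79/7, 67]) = (-79/7, 67)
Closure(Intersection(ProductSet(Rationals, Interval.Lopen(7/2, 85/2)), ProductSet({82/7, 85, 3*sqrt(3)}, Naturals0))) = ProductSet({82/7, 85}, Range(4, 43, 1))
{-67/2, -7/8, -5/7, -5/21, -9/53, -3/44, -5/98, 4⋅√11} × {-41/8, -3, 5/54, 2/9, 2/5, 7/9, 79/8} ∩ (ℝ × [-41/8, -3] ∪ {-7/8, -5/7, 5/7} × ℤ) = {-67/2, -7/8, -5/7, -5/21, -9/53, -3/44, -5/98, 4⋅√11} × {-41/8, -3}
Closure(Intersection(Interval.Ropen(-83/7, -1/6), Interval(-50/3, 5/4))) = Interval(-83/7, -1/6)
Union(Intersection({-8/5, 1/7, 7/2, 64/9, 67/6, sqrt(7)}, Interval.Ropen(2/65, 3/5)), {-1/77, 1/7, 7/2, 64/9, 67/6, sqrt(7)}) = {-1/77, 1/7, 7/2, 64/9, 67/6, sqrt(7)}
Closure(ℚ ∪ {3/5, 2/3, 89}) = ℝ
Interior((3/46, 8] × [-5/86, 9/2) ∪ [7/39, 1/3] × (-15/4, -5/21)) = ((3/46, 8) × (-5/86, 9/2)) ∪ ((7/39, 1/3) × (-15/4, -5/21))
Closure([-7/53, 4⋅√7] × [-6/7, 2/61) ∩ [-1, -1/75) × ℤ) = [-7/53, -1/75] × {0}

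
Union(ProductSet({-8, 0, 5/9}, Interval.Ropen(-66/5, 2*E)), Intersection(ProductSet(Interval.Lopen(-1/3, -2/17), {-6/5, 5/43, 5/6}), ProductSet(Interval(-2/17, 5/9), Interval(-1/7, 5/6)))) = Union(ProductSet({-2/17}, {5/43, 5/6}), ProductSet({-8, 0, 5/9}, Interval.Ropen(-66/5, 2*E)))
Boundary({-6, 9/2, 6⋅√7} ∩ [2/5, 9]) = {9/2}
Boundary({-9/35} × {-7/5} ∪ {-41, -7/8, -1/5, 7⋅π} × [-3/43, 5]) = ({-9/35} × {-7/5}) ∪ ({-41, -7/8, -1/5, 7⋅π} × [-3/43, 5])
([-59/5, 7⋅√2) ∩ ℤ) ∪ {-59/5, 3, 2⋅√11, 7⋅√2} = {-59/5, 2⋅√11, 7⋅√2} ∪ {-11, -10, …, 9}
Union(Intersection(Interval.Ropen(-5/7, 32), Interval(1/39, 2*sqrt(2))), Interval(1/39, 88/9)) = Interval(1/39, 88/9)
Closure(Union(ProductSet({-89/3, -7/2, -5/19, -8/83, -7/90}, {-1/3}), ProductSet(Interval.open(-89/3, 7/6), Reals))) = ProductSet(Interval(-89/3, 7/6), Reals)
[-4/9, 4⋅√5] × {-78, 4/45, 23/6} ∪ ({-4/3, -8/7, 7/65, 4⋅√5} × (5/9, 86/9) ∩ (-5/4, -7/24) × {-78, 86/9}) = [-4/9, 4⋅√5] × {-78, 4/45, 23/6}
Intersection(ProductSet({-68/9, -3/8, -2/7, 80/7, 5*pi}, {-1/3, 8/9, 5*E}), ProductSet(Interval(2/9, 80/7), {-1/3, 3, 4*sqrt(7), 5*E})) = ProductSet({80/7}, {-1/3, 5*E})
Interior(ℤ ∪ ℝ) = ℝ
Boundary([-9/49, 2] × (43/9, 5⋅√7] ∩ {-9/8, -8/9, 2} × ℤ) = {2} × {5, 6, …, 13}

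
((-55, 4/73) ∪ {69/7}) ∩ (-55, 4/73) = (-55, 4/73)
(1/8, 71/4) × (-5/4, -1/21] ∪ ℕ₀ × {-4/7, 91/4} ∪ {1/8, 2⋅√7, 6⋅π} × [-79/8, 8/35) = (ℕ₀ × {-4/7, 91/4}) ∪ ((1/8, 71/4) × (-5/4, -1/21]) ∪ ({1/8, 2⋅√7, 6⋅π} × [-79/8, 8/35))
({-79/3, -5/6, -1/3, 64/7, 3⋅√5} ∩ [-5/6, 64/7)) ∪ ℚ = ℚ ∪ {3⋅√5}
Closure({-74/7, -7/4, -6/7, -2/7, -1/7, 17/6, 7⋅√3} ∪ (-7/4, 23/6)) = {-74/7, 7⋅√3} ∪ [-7/4, 23/6]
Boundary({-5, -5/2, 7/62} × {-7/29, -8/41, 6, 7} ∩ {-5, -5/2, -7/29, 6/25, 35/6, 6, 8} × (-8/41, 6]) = {-5, -5/2} × {6}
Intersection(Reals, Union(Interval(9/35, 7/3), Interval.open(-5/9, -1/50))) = Union(Interval.open(-5/9, -1/50), Interval(9/35, 7/3))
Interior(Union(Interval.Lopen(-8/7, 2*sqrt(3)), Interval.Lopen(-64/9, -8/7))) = Interval.open(-64/9, 2*sqrt(3))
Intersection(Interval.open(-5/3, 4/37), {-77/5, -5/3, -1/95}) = {-1/95}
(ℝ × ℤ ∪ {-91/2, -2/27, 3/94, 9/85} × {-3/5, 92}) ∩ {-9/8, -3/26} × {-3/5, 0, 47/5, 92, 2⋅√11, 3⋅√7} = {-9/8, -3/26} × {0, 92}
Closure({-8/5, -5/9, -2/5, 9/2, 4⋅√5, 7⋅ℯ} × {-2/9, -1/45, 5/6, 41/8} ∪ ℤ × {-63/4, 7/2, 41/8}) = (ℤ × {-63/4, 7/2, 41/8}) ∪ ({-8/5, -5/9, -2/5, 9/2, 4⋅√5, 7⋅ℯ} × {-2/9, -1/45, 5/6, 41/8})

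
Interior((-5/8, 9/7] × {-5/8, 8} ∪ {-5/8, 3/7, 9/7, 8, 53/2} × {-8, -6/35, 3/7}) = ∅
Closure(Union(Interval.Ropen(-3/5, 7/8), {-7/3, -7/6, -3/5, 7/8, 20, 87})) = Union({-7/3, -7/6, 20, 87}, Interval(-3/5, 7/8))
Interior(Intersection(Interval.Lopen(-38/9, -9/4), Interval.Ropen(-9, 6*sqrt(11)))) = Interval.open(-38/9, -9/4)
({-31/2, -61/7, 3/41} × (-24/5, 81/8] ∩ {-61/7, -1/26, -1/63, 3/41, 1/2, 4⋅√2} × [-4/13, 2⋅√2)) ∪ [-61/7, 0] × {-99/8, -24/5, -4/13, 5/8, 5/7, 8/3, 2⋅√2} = ({-61/7, 3/41} × [-4/13, 2⋅√2)) ∪ ([-61/7, 0] × {-99/8, -24/5, -4/13, 5/8, 5/7, 8/3, 2⋅√2})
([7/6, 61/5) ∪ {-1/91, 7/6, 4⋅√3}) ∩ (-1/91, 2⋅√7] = [7/6, 2⋅√7]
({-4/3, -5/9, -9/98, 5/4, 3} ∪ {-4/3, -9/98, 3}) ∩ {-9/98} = {-9/98}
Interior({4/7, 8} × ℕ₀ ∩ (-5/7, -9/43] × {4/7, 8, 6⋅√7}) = ∅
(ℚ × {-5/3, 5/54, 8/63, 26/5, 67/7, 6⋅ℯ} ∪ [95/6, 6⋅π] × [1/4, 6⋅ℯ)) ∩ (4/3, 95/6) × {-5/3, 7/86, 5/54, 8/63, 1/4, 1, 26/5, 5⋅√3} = (ℚ ∩ (4/3, 95/6)) × {-5/3, 5/54, 8/63, 26/5}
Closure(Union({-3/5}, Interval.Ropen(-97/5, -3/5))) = Interval(-97/5, -3/5)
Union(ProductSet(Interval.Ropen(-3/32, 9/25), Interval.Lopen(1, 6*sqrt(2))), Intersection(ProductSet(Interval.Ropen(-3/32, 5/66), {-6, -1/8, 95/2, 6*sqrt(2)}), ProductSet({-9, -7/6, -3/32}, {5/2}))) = ProductSet(Interval.Ropen(-3/32, 9/25), Interval.Lopen(1, 6*sqrt(2)))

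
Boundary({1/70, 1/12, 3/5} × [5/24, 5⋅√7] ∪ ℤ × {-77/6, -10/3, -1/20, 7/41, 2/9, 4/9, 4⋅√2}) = ({1/70, 1/12, 3/5} × [5/24, 5⋅√7]) ∪ (ℤ × {-77/6, -10/3, -1/20, 7/41, 2/9, 4/9, 4⋅√2})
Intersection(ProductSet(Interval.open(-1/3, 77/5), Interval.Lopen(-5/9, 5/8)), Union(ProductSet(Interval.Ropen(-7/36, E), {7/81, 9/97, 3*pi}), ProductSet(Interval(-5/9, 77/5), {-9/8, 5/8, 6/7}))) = Union(ProductSet(Interval.open(-1/3, 77/5), {5/8}), ProductSet(Interval.Ropen(-7/36, E), {7/81, 9/97}))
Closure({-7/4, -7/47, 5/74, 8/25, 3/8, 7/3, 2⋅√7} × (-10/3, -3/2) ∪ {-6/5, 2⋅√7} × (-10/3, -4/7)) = ({-6/5, 2⋅√7} × [-10/3, -4/7]) ∪ ({-7/4, -7/47, 5/74, 8/25, 3/8, 7/3, 2⋅√7} × [-10/3, -3/2])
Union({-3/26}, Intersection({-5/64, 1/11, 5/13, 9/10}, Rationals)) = {-3/26, -5/64, 1/11, 5/13, 9/10}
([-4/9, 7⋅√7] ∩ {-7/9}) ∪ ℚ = ℚ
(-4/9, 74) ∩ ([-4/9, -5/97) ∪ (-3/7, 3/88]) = (-4/9, 3/88]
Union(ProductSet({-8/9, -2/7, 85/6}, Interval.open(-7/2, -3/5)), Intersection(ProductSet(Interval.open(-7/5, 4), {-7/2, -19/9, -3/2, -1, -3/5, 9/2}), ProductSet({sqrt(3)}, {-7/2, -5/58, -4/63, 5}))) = Union(ProductSet({sqrt(3)}, {-7/2}), ProductSet({-8/9, -2/7, 85/6}, Interval.open(-7/2, -3/5)))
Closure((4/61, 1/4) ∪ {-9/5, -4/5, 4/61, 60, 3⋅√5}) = {-9/5, -4/5, 60, 3⋅√5} ∪ [4/61, 1/4]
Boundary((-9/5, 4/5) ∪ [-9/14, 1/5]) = {-9/5, 4/5}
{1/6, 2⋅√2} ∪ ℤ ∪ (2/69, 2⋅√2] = ℤ ∪ (2/69, 2⋅√2]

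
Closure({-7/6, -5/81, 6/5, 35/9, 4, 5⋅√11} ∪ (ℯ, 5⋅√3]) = {-7/6, -5/81, 6/5, 5⋅√11} ∪ [ℯ, 5⋅√3]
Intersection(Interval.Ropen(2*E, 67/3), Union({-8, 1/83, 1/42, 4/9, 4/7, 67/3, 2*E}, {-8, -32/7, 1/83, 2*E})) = {2*E}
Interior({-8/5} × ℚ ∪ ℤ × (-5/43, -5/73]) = ∅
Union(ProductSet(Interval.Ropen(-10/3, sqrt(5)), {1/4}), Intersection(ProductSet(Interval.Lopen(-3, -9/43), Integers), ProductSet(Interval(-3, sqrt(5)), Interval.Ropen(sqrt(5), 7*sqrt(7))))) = Union(ProductSet(Interval.Ropen(-10/3, sqrt(5)), {1/4}), ProductSet(Interval.Lopen(-3, -9/43), Range(3, 19, 1)))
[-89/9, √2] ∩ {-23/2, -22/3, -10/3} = {-22/3, -10/3}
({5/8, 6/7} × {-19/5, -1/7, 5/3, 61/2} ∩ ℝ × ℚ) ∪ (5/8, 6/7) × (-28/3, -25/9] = ({5/8, 6/7} × {-19/5, -1/7, 5/3, 61/2}) ∪ ((5/8, 6/7) × (-28/3, -25/9])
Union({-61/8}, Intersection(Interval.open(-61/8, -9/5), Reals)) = Interval.Ropen(-61/8, -9/5)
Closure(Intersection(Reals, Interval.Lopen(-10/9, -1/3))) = Interval(-10/9, -1/3)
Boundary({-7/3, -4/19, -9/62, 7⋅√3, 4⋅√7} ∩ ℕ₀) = ∅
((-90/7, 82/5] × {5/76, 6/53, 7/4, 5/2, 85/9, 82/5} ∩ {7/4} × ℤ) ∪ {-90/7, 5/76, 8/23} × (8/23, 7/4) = {-90/7, 5/76, 8/23} × (8/23, 7/4)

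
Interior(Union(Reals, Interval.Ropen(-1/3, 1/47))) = Interval(-oo, oo)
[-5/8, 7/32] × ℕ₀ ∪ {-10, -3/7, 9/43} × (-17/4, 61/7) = ([-5/8, 7/32] × ℕ₀) ∪ ({-10, -3/7, 9/43} × (-17/4, 61/7))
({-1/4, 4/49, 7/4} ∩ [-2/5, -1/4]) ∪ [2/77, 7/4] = {-1/4} ∪ [2/77, 7/4]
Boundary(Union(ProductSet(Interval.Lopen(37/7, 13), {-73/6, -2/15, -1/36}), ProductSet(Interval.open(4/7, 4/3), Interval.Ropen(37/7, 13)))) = Union(ProductSet({4/7, 4/3}, Interval(37/7, 13)), ProductSet(Interval(4/7, 4/3), {37/7, 13}), ProductSet(Interval(37/7, 13), {-73/6, -2/15, -1/36}))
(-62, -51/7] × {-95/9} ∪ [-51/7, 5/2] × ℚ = ([-51/7, 5/2] × ℚ) ∪ ((-62, -51/7] × {-95/9})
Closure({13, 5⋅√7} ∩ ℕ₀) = {13}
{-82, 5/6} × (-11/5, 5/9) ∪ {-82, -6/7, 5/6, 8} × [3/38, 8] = ({-82, 5/6} × (-11/5, 5/9)) ∪ ({-82, -6/7, 5/6, 8} × [3/38, 8])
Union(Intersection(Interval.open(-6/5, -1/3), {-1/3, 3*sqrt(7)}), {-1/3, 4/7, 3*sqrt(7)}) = {-1/3, 4/7, 3*sqrt(7)}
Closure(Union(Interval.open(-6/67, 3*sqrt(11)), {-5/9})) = Union({-5/9}, Interval(-6/67, 3*sqrt(11)))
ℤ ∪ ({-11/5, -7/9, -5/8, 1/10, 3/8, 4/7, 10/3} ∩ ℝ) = ℤ ∪ {-11/5, -7/9, -5/8, 1/10, 3/8, 4/7, 10/3}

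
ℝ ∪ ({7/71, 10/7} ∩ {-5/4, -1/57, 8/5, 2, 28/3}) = ℝ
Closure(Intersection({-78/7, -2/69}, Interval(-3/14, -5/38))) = EmptySet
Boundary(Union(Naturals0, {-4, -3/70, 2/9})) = Union({-4, -3/70, 2/9}, Naturals0)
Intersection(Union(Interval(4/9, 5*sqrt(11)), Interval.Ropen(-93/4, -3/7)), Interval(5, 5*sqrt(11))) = Interval(5, 5*sqrt(11))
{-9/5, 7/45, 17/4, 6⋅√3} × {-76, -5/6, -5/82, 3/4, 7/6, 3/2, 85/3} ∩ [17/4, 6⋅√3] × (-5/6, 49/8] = {17/4, 6⋅√3} × {-5/82, 3/4, 7/6, 3/2}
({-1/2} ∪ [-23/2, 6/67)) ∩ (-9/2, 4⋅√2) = (-9/2, 6/67)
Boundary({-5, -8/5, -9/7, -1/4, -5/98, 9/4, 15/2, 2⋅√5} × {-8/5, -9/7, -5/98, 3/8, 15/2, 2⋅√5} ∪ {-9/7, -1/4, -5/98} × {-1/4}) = ({-9/7, -1/4, -5/98} × {-1/4}) ∪ ({-5, -8/5, -9/7, -1/4, -5/98, 9/4, 15/2, 2⋅√5} × {-8/5, -9/7, -5/98, 3/8, 15/2, 2⋅√5})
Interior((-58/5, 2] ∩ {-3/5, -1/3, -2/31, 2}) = ∅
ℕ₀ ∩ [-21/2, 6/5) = {0, 1}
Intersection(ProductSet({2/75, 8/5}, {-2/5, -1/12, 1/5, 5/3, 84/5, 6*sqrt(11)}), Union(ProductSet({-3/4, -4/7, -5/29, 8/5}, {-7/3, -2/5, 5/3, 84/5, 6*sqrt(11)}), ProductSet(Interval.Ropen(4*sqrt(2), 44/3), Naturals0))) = ProductSet({8/5}, {-2/5, 5/3, 84/5, 6*sqrt(11)})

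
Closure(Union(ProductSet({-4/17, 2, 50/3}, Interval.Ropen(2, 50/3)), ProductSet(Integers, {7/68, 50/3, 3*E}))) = Union(ProductSet({-4/17, 2, 50/3}, Interval(2, 50/3)), ProductSet(Integers, {7/68, 50/3, 3*E}))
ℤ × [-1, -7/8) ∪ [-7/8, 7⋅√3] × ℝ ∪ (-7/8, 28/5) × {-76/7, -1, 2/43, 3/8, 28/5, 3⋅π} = (ℤ × [-1, -7/8)) ∪ ([-7/8, 7⋅√3] × ℝ)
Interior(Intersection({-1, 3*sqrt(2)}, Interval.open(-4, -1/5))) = EmptySet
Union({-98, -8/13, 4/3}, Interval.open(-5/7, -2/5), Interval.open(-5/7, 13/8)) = Union({-98}, Interval.open(-5/7, 13/8))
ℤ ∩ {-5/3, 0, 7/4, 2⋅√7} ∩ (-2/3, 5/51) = {0}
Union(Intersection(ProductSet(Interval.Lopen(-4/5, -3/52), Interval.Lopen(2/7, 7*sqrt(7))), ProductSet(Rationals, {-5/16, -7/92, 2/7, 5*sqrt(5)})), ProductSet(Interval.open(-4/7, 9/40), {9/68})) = Union(ProductSet(Intersection(Interval.Lopen(-4/5, -3/52), Rationals), {5*sqrt(5)}), ProductSet(Interval.open(-4/7, 9/40), {9/68}))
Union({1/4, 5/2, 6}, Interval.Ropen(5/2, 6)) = Union({1/4}, Interval(5/2, 6))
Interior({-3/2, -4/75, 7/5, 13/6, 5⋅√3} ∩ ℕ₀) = ∅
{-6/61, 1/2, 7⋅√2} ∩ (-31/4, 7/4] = {-6/61, 1/2}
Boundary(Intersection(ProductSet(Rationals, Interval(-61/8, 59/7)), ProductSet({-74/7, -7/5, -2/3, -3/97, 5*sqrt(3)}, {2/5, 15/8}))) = ProductSet({-74/7, -7/5, -2/3, -3/97}, {2/5, 15/8})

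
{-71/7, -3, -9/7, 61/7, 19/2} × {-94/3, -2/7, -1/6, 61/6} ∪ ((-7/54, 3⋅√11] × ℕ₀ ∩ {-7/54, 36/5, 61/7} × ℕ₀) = ({36/5, 61/7} × ℕ₀) ∪ ({-71/7, -3, -9/7, 61/7, 19/2} × {-94/3, -2/7, -1/6, 61/6})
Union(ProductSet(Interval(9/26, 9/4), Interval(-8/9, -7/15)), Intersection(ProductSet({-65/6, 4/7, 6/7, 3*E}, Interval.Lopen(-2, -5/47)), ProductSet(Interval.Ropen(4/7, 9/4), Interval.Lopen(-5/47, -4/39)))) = ProductSet(Interval(9/26, 9/4), Interval(-8/9, -7/15))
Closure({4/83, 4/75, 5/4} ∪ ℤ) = ℤ ∪ {4/83, 4/75, 5/4}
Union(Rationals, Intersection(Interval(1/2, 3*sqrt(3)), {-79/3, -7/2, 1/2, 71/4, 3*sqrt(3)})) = Union({3*sqrt(3)}, Rationals)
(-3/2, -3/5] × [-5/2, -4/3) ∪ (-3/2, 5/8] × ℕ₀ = ((-3/2, 5/8] × ℕ₀) ∪ ((-3/2, -3/5] × [-5/2, -4/3))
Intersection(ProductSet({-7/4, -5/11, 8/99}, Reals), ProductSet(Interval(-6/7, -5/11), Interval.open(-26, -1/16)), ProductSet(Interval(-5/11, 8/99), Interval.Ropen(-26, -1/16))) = ProductSet({-5/11}, Interval.open(-26, -1/16))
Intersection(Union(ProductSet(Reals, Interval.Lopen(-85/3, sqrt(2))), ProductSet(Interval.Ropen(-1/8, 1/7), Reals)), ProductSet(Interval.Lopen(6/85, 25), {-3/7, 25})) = Union(ProductSet(Interval.open(6/85, 1/7), {-3/7, 25}), ProductSet(Interval.Lopen(6/85, 25), {-3/7}))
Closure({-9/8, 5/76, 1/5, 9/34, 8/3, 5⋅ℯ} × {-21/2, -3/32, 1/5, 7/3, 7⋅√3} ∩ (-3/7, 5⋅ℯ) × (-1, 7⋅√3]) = {5/76, 1/5, 9/34, 8/3} × {-3/32, 1/5, 7/3, 7⋅√3}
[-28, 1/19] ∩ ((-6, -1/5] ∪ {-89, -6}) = [-6, -1/5]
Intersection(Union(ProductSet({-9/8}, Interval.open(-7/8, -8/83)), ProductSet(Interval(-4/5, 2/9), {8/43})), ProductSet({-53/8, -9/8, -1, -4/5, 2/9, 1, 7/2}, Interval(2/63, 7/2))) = ProductSet({-4/5, 2/9}, {8/43})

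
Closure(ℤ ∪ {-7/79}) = ℤ ∪ {-7/79}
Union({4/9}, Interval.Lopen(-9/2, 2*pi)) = Interval.Lopen(-9/2, 2*pi)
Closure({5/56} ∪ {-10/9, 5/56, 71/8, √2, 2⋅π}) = {-10/9, 5/56, 71/8, √2, 2⋅π}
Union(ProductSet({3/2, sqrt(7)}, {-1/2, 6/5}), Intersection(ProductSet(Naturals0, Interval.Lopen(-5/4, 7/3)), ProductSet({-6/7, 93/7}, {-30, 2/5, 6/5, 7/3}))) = ProductSet({3/2, sqrt(7)}, {-1/2, 6/5})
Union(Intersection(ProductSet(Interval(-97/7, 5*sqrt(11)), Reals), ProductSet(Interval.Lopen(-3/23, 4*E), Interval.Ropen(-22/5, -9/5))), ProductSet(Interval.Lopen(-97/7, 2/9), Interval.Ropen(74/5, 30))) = Union(ProductSet(Interval.Lopen(-97/7, 2/9), Interval.Ropen(74/5, 30)), ProductSet(Interval.Lopen(-3/23, 4*E), Interval.Ropen(-22/5, -9/5)))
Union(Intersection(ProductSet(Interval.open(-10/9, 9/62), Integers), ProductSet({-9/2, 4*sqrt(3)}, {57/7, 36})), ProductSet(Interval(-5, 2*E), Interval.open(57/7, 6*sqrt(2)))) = ProductSet(Interval(-5, 2*E), Interval.open(57/7, 6*sqrt(2)))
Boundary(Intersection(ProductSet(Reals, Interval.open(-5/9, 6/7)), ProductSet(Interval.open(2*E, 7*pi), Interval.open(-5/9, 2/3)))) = Union(ProductSet({2*E, 7*pi}, Interval(-5/9, 2/3)), ProductSet(Interval(2*E, 7*pi), {-5/9, 2/3}))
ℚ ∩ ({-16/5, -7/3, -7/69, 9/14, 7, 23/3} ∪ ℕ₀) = {-16/5, -7/3, -7/69, 9/14, 23/3} ∪ ℕ₀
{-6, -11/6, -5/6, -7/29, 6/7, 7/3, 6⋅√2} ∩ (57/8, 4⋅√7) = {6⋅√2}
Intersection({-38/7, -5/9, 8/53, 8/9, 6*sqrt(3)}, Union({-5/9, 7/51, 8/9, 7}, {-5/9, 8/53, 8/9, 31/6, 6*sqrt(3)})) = {-5/9, 8/53, 8/9, 6*sqrt(3)}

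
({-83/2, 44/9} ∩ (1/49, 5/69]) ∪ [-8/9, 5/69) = [-8/9, 5/69)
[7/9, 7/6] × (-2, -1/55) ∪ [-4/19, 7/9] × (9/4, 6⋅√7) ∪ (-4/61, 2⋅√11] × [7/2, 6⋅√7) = ([7/9, 7/6] × (-2, -1/55)) ∪ ([-4/19, 7/9] × (9/4, 6⋅√7)) ∪ ((-4/61, 2⋅√11] × [7/2, 6⋅√7))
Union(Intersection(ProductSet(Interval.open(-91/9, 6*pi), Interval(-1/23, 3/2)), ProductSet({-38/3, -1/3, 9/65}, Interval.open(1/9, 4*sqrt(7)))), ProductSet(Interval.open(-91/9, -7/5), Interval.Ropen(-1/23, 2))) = Union(ProductSet({-1/3, 9/65}, Interval.Lopen(1/9, 3/2)), ProductSet(Interval.open(-91/9, -7/5), Interval.Ropen(-1/23, 2)))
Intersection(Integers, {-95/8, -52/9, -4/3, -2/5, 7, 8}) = {7, 8}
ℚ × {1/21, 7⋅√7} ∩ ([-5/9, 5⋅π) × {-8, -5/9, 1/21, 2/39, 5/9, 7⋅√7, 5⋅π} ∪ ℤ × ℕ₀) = (ℚ ∩ [-5/9, 5⋅π)) × {1/21, 7⋅√7}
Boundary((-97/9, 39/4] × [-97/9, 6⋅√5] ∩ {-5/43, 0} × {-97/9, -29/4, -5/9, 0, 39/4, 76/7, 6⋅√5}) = {-5/43, 0} × {-97/9, -29/4, -5/9, 0, 39/4, 76/7, 6⋅√5}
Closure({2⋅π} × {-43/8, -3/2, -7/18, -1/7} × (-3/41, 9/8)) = {2⋅π} × {-43/8, -3/2, -7/18, -1/7} × [-3/41, 9/8]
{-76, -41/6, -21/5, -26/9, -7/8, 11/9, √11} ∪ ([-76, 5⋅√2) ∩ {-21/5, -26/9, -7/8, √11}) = {-76, -41/6, -21/5, -26/9, -7/8, 11/9, √11}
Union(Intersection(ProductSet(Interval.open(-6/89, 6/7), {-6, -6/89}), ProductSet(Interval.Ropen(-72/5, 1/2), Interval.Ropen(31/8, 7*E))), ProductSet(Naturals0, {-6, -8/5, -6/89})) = ProductSet(Naturals0, {-6, -8/5, -6/89})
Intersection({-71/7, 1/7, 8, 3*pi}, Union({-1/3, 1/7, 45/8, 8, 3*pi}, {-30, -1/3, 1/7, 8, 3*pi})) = {1/7, 8, 3*pi}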